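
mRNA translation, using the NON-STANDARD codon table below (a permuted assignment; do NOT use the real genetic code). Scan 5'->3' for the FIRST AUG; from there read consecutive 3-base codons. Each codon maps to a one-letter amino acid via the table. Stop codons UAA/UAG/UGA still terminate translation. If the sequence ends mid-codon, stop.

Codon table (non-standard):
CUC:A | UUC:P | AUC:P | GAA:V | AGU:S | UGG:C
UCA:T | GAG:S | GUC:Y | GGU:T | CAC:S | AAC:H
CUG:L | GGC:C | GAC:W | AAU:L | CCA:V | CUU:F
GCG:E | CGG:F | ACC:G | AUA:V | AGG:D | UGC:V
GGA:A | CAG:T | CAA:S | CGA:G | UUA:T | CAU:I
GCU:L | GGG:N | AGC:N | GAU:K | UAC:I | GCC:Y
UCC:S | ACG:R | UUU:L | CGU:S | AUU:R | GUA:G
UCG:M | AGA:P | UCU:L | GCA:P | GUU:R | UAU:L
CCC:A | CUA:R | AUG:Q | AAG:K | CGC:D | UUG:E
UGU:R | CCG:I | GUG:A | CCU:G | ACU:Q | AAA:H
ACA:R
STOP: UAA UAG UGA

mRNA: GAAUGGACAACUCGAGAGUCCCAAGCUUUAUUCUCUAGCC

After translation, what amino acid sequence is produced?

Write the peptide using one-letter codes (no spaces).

start AUG at pos 2
pos 2: AUG -> Q; peptide=Q
pos 5: GAC -> W; peptide=QW
pos 8: AAC -> H; peptide=QWH
pos 11: UCG -> M; peptide=QWHM
pos 14: AGA -> P; peptide=QWHMP
pos 17: GUC -> Y; peptide=QWHMPY
pos 20: CCA -> V; peptide=QWHMPYV
pos 23: AGC -> N; peptide=QWHMPYVN
pos 26: UUU -> L; peptide=QWHMPYVNL
pos 29: AUU -> R; peptide=QWHMPYVNLR
pos 32: CUC -> A; peptide=QWHMPYVNLRA
pos 35: UAG -> STOP

Answer: QWHMPYVNLRA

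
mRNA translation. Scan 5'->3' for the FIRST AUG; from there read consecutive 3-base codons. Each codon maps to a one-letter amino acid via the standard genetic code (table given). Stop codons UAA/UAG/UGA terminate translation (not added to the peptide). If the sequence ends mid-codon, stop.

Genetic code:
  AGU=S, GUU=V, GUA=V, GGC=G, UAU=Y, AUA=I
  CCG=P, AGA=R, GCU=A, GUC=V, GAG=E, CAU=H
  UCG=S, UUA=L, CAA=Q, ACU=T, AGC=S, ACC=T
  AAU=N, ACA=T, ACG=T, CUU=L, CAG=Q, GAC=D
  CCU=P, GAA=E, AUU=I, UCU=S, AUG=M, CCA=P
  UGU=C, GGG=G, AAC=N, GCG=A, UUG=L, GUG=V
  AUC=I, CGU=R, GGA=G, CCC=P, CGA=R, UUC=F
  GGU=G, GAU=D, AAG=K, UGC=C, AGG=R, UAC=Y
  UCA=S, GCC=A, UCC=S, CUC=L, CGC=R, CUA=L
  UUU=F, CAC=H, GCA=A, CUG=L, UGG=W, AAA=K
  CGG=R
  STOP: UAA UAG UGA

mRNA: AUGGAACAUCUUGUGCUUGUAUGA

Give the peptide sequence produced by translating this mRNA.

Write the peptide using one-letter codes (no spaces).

start AUG at pos 0
pos 0: AUG -> M; peptide=M
pos 3: GAA -> E; peptide=ME
pos 6: CAU -> H; peptide=MEH
pos 9: CUU -> L; peptide=MEHL
pos 12: GUG -> V; peptide=MEHLV
pos 15: CUU -> L; peptide=MEHLVL
pos 18: GUA -> V; peptide=MEHLVLV
pos 21: UGA -> STOP

Answer: MEHLVLV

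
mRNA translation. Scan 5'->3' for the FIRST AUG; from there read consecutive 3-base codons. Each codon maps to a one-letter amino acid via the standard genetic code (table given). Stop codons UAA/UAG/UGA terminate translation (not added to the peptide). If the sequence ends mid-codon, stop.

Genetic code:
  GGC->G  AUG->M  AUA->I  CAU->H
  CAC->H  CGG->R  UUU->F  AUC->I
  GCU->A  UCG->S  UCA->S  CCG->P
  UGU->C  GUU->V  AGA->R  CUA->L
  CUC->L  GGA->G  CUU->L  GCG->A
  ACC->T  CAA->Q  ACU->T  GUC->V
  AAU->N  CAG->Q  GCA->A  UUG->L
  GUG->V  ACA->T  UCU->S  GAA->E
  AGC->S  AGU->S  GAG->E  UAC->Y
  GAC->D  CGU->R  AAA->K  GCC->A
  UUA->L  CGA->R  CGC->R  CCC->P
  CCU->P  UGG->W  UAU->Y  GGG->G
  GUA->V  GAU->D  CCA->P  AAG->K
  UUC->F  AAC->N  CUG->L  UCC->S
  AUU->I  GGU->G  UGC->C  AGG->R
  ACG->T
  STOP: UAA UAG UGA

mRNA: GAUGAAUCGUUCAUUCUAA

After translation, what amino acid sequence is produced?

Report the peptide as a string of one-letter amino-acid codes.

start AUG at pos 1
pos 1: AUG -> M; peptide=M
pos 4: AAU -> N; peptide=MN
pos 7: CGU -> R; peptide=MNR
pos 10: UCA -> S; peptide=MNRS
pos 13: UUC -> F; peptide=MNRSF
pos 16: UAA -> STOP

Answer: MNRSF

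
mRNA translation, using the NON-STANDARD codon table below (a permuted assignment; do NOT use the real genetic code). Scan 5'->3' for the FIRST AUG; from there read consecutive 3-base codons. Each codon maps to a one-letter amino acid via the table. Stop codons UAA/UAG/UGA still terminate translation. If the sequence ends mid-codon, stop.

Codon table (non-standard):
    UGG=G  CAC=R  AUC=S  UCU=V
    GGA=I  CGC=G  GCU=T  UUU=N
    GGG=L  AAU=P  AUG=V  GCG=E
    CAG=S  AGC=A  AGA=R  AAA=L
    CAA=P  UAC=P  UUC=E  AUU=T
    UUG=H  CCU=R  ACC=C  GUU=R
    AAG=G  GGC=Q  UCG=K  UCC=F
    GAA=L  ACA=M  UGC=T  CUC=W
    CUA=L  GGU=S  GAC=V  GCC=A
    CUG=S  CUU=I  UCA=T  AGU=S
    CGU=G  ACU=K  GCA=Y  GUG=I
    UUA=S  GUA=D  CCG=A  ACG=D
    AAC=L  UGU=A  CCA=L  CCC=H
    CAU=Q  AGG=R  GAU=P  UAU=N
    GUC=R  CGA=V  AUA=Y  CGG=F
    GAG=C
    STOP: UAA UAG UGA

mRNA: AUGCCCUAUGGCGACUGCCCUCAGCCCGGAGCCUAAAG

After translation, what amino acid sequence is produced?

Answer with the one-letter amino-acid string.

Answer: VHNQVTRSHIA

Derivation:
start AUG at pos 0
pos 0: AUG -> V; peptide=V
pos 3: CCC -> H; peptide=VH
pos 6: UAU -> N; peptide=VHN
pos 9: GGC -> Q; peptide=VHNQ
pos 12: GAC -> V; peptide=VHNQV
pos 15: UGC -> T; peptide=VHNQVT
pos 18: CCU -> R; peptide=VHNQVTR
pos 21: CAG -> S; peptide=VHNQVTRS
pos 24: CCC -> H; peptide=VHNQVTRSH
pos 27: GGA -> I; peptide=VHNQVTRSHI
pos 30: GCC -> A; peptide=VHNQVTRSHIA
pos 33: UAA -> STOP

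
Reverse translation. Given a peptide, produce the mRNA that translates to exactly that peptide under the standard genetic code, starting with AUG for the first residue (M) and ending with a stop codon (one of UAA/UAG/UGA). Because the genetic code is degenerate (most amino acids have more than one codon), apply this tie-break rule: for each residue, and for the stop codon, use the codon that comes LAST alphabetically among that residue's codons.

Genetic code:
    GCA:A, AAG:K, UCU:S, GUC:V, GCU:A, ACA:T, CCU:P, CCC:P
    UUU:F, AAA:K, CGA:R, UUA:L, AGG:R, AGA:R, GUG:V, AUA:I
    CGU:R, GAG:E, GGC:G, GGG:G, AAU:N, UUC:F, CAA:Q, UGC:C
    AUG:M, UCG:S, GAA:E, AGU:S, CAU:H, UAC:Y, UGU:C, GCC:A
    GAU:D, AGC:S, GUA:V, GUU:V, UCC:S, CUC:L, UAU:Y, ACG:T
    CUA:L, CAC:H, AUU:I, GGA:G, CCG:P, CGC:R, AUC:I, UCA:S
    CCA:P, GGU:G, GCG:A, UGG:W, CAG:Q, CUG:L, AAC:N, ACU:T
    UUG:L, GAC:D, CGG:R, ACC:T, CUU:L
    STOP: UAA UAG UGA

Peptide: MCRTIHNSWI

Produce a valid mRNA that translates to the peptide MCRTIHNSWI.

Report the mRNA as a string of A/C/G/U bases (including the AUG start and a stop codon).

residue 1: M -> AUG (start codon)
residue 2: C codons sorted = UGC,UGU -> pick last = UGU
residue 3: R codons sorted = AGA,AGG,CGA,CGC,CGG,CGU -> pick last = CGU
residue 4: T codons sorted = ACA,ACC,ACG,ACU -> pick last = ACU
residue 5: I codons sorted = AUA,AUC,AUU -> pick last = AUU
residue 6: H codons sorted = CAC,CAU -> pick last = CAU
residue 7: N codons sorted = AAC,AAU -> pick last = AAU
residue 8: S codons sorted = AGC,AGU,UCA,UCC,UCG,UCU -> pick last = UCU
residue 9: W -> UGG (only codon)
residue 10: I codons sorted = AUA,AUC,AUU -> pick last = AUU
terminator: stop codons sorted = UAA,UAG,UGA -> pick last = UGA

Answer: mRNA: AUGUGUCGUACUAUUCAUAAUUCUUGGAUUUGA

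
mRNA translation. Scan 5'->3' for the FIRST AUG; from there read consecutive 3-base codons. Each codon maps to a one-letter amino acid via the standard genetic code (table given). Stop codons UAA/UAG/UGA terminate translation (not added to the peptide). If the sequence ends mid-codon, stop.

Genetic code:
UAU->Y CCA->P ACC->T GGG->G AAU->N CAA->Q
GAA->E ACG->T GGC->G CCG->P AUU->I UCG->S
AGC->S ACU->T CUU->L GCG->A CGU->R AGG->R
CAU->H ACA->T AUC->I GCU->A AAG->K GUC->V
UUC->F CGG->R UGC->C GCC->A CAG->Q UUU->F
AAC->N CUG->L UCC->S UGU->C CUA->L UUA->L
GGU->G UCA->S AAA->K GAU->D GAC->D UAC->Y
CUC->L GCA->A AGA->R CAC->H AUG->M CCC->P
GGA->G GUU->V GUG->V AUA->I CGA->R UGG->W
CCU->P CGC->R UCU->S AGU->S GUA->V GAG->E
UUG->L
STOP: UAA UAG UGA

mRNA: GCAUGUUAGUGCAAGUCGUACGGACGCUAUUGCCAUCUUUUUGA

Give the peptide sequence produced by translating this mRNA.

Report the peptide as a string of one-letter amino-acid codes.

Answer: MLVQVVRTLLPSF

Derivation:
start AUG at pos 2
pos 2: AUG -> M; peptide=M
pos 5: UUA -> L; peptide=ML
pos 8: GUG -> V; peptide=MLV
pos 11: CAA -> Q; peptide=MLVQ
pos 14: GUC -> V; peptide=MLVQV
pos 17: GUA -> V; peptide=MLVQVV
pos 20: CGG -> R; peptide=MLVQVVR
pos 23: ACG -> T; peptide=MLVQVVRT
pos 26: CUA -> L; peptide=MLVQVVRTL
pos 29: UUG -> L; peptide=MLVQVVRTLL
pos 32: CCA -> P; peptide=MLVQVVRTLLP
pos 35: UCU -> S; peptide=MLVQVVRTLLPS
pos 38: UUU -> F; peptide=MLVQVVRTLLPSF
pos 41: UGA -> STOP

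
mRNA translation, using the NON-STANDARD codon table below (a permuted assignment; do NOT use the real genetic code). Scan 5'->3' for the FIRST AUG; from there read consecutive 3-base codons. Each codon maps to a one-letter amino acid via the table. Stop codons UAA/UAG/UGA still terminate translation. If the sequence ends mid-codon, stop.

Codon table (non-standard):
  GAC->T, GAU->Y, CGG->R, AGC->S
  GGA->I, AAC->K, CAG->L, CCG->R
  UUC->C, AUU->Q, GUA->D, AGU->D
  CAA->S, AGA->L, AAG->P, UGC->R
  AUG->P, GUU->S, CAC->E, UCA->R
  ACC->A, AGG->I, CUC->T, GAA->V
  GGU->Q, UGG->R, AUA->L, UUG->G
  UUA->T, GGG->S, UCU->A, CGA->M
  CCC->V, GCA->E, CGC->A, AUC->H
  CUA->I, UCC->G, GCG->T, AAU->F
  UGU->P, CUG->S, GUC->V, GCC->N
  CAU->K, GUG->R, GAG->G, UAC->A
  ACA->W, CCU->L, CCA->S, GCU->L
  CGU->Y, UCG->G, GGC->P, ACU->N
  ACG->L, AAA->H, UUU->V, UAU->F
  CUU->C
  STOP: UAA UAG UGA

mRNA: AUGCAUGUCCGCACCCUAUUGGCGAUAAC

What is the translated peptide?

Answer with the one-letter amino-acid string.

Answer: PKVAAIGTL

Derivation:
start AUG at pos 0
pos 0: AUG -> P; peptide=P
pos 3: CAU -> K; peptide=PK
pos 6: GUC -> V; peptide=PKV
pos 9: CGC -> A; peptide=PKVA
pos 12: ACC -> A; peptide=PKVAA
pos 15: CUA -> I; peptide=PKVAAI
pos 18: UUG -> G; peptide=PKVAAIG
pos 21: GCG -> T; peptide=PKVAAIGT
pos 24: AUA -> L; peptide=PKVAAIGTL
pos 27: only 2 nt remain (<3), stop (end of mRNA)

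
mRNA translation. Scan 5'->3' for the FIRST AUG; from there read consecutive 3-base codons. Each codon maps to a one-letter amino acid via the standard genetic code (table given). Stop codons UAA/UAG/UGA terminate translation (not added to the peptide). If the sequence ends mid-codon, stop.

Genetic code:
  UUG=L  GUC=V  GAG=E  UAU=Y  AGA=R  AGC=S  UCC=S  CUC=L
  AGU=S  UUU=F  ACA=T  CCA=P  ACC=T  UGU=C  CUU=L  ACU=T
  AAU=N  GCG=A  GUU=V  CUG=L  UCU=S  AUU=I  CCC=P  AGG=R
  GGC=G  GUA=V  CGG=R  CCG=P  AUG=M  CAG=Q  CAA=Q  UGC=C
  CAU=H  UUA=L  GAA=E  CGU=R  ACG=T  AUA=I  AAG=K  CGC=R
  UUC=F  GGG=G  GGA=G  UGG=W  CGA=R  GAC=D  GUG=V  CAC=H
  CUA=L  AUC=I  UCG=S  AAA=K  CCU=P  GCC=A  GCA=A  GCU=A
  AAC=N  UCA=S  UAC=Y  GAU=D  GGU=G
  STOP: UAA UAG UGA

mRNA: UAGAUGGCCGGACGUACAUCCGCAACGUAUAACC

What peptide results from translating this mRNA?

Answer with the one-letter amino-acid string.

Answer: MAGRTSATYN

Derivation:
start AUG at pos 3
pos 3: AUG -> M; peptide=M
pos 6: GCC -> A; peptide=MA
pos 9: GGA -> G; peptide=MAG
pos 12: CGU -> R; peptide=MAGR
pos 15: ACA -> T; peptide=MAGRT
pos 18: UCC -> S; peptide=MAGRTS
pos 21: GCA -> A; peptide=MAGRTSA
pos 24: ACG -> T; peptide=MAGRTSAT
pos 27: UAU -> Y; peptide=MAGRTSATY
pos 30: AAC -> N; peptide=MAGRTSATYN
pos 33: only 1 nt remain (<3), stop (end of mRNA)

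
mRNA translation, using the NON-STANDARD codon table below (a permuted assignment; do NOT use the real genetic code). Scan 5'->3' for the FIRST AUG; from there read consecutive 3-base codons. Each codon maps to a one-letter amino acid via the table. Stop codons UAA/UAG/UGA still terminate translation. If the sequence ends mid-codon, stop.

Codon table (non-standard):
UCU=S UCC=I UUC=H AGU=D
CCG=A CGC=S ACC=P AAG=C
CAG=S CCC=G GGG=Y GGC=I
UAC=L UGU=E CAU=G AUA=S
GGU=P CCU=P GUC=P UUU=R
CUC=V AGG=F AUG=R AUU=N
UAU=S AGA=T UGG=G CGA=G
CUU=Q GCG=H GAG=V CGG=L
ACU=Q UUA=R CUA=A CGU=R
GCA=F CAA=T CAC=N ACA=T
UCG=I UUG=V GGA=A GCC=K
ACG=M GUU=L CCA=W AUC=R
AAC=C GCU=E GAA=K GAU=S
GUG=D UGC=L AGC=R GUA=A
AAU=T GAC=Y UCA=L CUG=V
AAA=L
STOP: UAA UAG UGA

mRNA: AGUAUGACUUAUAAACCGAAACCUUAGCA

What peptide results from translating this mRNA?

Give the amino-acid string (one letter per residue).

Answer: RQSLALP

Derivation:
start AUG at pos 3
pos 3: AUG -> R; peptide=R
pos 6: ACU -> Q; peptide=RQ
pos 9: UAU -> S; peptide=RQS
pos 12: AAA -> L; peptide=RQSL
pos 15: CCG -> A; peptide=RQSLA
pos 18: AAA -> L; peptide=RQSLAL
pos 21: CCU -> P; peptide=RQSLALP
pos 24: UAG -> STOP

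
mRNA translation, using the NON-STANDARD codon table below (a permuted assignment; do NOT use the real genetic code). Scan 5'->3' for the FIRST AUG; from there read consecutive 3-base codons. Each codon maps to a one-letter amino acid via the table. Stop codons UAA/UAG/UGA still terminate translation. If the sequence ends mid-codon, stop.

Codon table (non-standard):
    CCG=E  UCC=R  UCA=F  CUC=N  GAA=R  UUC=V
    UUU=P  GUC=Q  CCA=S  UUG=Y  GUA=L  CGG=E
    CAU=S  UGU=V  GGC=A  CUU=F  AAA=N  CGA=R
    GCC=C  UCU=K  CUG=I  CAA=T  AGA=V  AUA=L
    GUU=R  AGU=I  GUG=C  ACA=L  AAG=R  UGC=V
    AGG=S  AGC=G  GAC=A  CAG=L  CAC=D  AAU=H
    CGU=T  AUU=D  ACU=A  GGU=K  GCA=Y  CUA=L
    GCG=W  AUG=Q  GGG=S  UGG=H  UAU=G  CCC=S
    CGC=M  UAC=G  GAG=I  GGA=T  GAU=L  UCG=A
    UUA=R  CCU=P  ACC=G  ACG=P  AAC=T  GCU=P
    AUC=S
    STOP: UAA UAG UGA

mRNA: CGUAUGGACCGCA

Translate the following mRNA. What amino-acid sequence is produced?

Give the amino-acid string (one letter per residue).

Answer: QAM

Derivation:
start AUG at pos 3
pos 3: AUG -> Q; peptide=Q
pos 6: GAC -> A; peptide=QA
pos 9: CGC -> M; peptide=QAM
pos 12: only 1 nt remain (<3), stop (end of mRNA)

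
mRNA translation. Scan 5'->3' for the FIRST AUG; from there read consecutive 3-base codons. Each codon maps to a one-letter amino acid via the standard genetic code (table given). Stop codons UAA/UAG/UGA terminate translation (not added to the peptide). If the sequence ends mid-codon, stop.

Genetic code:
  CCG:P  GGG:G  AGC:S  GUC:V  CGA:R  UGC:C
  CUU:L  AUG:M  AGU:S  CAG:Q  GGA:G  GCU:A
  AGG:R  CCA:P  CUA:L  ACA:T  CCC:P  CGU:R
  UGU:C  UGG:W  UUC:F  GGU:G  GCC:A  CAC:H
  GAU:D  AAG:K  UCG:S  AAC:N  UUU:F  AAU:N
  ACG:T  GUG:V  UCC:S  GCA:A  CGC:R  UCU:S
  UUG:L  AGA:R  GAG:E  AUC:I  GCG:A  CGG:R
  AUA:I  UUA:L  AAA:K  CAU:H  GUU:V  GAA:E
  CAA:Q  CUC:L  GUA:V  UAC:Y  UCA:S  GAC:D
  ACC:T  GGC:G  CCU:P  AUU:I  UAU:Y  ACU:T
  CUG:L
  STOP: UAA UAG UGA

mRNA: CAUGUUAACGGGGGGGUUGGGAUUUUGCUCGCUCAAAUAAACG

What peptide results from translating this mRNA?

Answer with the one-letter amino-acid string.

start AUG at pos 1
pos 1: AUG -> M; peptide=M
pos 4: UUA -> L; peptide=ML
pos 7: ACG -> T; peptide=MLT
pos 10: GGG -> G; peptide=MLTG
pos 13: GGG -> G; peptide=MLTGG
pos 16: UUG -> L; peptide=MLTGGL
pos 19: GGA -> G; peptide=MLTGGLG
pos 22: UUU -> F; peptide=MLTGGLGF
pos 25: UGC -> C; peptide=MLTGGLGFC
pos 28: UCG -> S; peptide=MLTGGLGFCS
pos 31: CUC -> L; peptide=MLTGGLGFCSL
pos 34: AAA -> K; peptide=MLTGGLGFCSLK
pos 37: UAA -> STOP

Answer: MLTGGLGFCSLK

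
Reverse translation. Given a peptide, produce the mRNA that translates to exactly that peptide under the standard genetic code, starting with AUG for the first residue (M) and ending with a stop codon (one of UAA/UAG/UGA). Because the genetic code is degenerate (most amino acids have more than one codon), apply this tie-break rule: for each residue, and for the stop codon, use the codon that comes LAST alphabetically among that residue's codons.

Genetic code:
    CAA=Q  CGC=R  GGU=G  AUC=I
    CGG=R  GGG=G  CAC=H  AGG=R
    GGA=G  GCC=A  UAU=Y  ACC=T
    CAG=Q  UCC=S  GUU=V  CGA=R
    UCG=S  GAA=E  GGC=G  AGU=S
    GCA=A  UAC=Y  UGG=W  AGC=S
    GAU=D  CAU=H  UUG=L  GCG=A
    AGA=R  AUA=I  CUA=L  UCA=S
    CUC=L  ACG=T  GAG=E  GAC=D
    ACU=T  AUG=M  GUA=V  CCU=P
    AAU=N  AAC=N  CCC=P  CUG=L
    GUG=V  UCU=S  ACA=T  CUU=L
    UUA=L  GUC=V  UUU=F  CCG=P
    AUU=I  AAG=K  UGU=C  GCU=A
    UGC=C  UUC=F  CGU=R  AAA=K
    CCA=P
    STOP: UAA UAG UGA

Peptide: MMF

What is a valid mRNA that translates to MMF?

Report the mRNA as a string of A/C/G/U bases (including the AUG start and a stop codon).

residue 1: M -> AUG (start codon)
residue 2: M -> AUG (only codon)
residue 3: F codons sorted = UUC,UUU -> pick last = UUU
terminator: stop codons sorted = UAA,UAG,UGA -> pick last = UGA

Answer: mRNA: AUGAUGUUUUGA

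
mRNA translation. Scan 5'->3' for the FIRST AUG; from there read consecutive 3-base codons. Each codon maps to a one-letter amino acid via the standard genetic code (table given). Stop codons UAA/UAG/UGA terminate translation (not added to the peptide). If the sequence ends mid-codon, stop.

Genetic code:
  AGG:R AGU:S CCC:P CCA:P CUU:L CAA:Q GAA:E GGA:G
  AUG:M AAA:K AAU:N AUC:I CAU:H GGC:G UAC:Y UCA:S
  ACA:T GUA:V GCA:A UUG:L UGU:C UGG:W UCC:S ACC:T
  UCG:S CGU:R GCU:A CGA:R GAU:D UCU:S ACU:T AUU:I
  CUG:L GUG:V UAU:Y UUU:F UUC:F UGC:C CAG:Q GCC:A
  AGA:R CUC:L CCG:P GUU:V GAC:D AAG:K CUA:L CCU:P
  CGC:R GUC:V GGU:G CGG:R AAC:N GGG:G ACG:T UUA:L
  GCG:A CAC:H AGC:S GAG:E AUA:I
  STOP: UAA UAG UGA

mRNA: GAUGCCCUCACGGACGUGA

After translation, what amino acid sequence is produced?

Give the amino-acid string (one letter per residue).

Answer: MPSRT

Derivation:
start AUG at pos 1
pos 1: AUG -> M; peptide=M
pos 4: CCC -> P; peptide=MP
pos 7: UCA -> S; peptide=MPS
pos 10: CGG -> R; peptide=MPSR
pos 13: ACG -> T; peptide=MPSRT
pos 16: UGA -> STOP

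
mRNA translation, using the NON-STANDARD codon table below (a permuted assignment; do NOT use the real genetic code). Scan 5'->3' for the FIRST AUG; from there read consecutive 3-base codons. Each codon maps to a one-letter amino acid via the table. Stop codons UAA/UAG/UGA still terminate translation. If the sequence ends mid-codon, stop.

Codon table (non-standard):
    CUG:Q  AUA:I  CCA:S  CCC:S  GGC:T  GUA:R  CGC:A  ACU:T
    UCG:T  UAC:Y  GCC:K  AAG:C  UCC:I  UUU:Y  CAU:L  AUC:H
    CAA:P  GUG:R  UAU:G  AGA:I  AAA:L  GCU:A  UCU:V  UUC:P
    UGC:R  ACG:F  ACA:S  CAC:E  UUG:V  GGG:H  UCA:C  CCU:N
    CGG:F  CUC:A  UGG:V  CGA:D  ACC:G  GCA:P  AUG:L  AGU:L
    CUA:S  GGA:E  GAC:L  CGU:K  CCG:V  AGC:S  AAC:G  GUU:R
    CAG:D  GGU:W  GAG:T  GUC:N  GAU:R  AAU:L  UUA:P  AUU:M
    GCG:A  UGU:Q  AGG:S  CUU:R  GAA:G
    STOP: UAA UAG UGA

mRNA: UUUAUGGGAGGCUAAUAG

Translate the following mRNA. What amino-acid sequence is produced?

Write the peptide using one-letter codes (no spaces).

start AUG at pos 3
pos 3: AUG -> L; peptide=L
pos 6: GGA -> E; peptide=LE
pos 9: GGC -> T; peptide=LET
pos 12: UAA -> STOP

Answer: LET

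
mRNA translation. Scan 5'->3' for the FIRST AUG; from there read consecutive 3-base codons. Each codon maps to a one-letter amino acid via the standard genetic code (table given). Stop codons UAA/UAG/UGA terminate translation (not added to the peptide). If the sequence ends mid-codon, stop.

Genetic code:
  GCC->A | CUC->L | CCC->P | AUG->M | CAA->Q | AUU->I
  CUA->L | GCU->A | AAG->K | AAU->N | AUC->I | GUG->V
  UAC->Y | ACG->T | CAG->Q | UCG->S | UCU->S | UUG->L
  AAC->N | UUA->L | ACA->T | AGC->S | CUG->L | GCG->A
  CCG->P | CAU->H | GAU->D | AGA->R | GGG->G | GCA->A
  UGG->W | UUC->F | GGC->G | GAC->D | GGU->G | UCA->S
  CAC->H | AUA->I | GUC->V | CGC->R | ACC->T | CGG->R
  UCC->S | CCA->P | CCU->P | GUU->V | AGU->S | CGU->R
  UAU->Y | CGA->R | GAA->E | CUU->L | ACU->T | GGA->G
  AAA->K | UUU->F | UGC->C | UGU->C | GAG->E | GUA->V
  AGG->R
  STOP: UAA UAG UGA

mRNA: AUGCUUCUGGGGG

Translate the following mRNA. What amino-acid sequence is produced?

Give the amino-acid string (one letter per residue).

Answer: MLLG

Derivation:
start AUG at pos 0
pos 0: AUG -> M; peptide=M
pos 3: CUU -> L; peptide=ML
pos 6: CUG -> L; peptide=MLL
pos 9: GGG -> G; peptide=MLLG
pos 12: only 1 nt remain (<3), stop (end of mRNA)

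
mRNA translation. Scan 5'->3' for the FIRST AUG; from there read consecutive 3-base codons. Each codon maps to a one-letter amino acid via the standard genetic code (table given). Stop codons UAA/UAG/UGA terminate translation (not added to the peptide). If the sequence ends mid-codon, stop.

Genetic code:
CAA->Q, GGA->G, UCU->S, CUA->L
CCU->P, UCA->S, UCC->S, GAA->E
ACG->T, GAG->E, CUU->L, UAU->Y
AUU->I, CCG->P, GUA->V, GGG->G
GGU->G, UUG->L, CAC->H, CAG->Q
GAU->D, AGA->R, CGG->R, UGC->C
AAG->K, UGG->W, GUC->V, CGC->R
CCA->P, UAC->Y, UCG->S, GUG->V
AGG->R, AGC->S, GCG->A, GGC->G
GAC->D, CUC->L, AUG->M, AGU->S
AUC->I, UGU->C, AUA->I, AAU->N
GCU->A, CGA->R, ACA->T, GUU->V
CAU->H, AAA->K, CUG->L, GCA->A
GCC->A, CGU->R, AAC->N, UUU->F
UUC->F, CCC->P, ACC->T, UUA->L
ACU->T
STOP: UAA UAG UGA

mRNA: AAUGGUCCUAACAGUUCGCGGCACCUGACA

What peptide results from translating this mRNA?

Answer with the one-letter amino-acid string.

Answer: MVLTVRGT

Derivation:
start AUG at pos 1
pos 1: AUG -> M; peptide=M
pos 4: GUC -> V; peptide=MV
pos 7: CUA -> L; peptide=MVL
pos 10: ACA -> T; peptide=MVLT
pos 13: GUU -> V; peptide=MVLTV
pos 16: CGC -> R; peptide=MVLTVR
pos 19: GGC -> G; peptide=MVLTVRG
pos 22: ACC -> T; peptide=MVLTVRGT
pos 25: UGA -> STOP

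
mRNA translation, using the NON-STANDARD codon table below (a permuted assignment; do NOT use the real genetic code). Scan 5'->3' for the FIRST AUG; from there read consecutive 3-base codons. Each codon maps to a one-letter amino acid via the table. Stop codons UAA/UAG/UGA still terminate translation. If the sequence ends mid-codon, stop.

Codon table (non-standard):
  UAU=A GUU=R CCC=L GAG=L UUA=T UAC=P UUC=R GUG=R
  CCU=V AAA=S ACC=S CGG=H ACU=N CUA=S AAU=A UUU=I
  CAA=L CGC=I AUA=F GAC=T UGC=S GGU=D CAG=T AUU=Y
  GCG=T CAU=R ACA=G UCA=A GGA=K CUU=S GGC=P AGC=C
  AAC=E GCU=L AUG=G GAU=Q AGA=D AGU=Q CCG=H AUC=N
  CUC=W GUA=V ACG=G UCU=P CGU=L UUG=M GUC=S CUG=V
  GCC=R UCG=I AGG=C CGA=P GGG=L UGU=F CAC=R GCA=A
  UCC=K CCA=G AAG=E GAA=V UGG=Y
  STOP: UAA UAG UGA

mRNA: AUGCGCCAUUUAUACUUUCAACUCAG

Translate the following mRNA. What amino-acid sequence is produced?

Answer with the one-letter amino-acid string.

start AUG at pos 0
pos 0: AUG -> G; peptide=G
pos 3: CGC -> I; peptide=GI
pos 6: CAU -> R; peptide=GIR
pos 9: UUA -> T; peptide=GIRT
pos 12: UAC -> P; peptide=GIRTP
pos 15: UUU -> I; peptide=GIRTPI
pos 18: CAA -> L; peptide=GIRTPIL
pos 21: CUC -> W; peptide=GIRTPILW
pos 24: only 2 nt remain (<3), stop (end of mRNA)

Answer: GIRTPILW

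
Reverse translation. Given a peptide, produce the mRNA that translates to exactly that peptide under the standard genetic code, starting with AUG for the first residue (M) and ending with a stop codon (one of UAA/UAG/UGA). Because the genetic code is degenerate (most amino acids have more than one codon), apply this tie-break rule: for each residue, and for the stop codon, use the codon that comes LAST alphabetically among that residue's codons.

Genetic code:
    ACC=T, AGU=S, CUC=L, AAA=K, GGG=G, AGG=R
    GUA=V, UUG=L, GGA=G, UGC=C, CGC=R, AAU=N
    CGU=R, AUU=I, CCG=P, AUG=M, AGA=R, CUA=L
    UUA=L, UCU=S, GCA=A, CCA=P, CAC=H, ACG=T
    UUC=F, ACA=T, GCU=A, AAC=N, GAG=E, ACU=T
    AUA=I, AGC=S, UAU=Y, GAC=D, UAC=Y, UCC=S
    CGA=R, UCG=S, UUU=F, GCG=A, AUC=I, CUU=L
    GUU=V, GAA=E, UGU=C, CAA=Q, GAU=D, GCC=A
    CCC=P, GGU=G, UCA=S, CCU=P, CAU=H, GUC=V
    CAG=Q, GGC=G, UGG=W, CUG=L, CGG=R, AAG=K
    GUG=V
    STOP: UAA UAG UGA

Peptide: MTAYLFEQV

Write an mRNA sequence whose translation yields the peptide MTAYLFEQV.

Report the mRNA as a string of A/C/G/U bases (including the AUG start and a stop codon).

residue 1: M -> AUG (start codon)
residue 2: T codons sorted = ACA,ACC,ACG,ACU -> pick last = ACU
residue 3: A codons sorted = GCA,GCC,GCG,GCU -> pick last = GCU
residue 4: Y codons sorted = UAC,UAU -> pick last = UAU
residue 5: L codons sorted = CUA,CUC,CUG,CUU,UUA,UUG -> pick last = UUG
residue 6: F codons sorted = UUC,UUU -> pick last = UUU
residue 7: E codons sorted = GAA,GAG -> pick last = GAG
residue 8: Q codons sorted = CAA,CAG -> pick last = CAG
residue 9: V codons sorted = GUA,GUC,GUG,GUU -> pick last = GUU
terminator: stop codons sorted = UAA,UAG,UGA -> pick last = UGA

Answer: mRNA: AUGACUGCUUAUUUGUUUGAGCAGGUUUGA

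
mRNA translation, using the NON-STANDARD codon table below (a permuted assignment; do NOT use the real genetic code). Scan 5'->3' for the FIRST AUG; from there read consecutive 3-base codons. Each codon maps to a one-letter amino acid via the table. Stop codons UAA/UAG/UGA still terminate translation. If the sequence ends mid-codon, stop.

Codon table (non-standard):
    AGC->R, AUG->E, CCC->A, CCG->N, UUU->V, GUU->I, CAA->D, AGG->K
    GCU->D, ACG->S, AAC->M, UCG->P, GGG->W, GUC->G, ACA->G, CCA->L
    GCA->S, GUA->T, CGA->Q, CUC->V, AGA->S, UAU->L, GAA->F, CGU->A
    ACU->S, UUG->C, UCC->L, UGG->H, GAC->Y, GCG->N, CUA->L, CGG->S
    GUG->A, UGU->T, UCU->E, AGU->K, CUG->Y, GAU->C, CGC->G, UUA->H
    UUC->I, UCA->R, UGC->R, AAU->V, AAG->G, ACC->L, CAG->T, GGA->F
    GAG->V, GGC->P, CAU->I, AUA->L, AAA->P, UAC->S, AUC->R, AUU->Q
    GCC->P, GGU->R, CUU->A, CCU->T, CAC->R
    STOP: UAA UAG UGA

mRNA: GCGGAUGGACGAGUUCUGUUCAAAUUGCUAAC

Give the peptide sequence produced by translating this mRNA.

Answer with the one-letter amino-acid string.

Answer: EYVITRVR

Derivation:
start AUG at pos 4
pos 4: AUG -> E; peptide=E
pos 7: GAC -> Y; peptide=EY
pos 10: GAG -> V; peptide=EYV
pos 13: UUC -> I; peptide=EYVI
pos 16: UGU -> T; peptide=EYVIT
pos 19: UCA -> R; peptide=EYVITR
pos 22: AAU -> V; peptide=EYVITRV
pos 25: UGC -> R; peptide=EYVITRVR
pos 28: UAA -> STOP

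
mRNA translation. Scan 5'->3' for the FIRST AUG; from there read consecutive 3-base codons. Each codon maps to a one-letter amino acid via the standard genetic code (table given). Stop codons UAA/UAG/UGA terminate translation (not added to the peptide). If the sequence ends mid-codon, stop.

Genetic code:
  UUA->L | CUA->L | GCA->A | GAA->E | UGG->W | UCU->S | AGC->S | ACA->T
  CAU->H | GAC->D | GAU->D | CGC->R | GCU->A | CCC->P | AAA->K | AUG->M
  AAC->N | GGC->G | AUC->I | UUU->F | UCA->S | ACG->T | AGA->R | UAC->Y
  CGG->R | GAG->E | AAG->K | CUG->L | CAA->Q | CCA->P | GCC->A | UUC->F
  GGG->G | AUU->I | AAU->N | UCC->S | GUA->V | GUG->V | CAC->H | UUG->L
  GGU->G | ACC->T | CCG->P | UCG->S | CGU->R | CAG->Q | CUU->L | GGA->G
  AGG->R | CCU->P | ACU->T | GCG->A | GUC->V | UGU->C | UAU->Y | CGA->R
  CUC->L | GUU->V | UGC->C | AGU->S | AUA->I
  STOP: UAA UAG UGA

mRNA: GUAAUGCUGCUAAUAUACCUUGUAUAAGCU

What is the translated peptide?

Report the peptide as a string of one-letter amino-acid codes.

Answer: MLLIYLV

Derivation:
start AUG at pos 3
pos 3: AUG -> M; peptide=M
pos 6: CUG -> L; peptide=ML
pos 9: CUA -> L; peptide=MLL
pos 12: AUA -> I; peptide=MLLI
pos 15: UAC -> Y; peptide=MLLIY
pos 18: CUU -> L; peptide=MLLIYL
pos 21: GUA -> V; peptide=MLLIYLV
pos 24: UAA -> STOP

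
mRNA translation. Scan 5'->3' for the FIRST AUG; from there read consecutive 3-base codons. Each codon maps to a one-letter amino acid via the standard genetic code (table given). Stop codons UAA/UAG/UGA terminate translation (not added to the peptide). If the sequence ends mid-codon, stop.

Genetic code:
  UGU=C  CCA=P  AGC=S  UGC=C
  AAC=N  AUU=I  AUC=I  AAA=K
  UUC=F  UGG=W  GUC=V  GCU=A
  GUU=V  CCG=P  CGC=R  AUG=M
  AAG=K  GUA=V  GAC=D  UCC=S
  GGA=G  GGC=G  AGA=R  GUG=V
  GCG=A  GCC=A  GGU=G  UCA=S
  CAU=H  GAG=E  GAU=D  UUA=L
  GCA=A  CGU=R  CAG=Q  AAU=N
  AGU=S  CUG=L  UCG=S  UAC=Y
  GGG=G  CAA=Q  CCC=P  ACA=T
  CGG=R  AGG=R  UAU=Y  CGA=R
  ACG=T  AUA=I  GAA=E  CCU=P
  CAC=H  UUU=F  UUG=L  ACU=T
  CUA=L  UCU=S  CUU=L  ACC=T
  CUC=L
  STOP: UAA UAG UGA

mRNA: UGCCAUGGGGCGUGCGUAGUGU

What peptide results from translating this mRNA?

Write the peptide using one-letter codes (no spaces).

Answer: MGRA

Derivation:
start AUG at pos 4
pos 4: AUG -> M; peptide=M
pos 7: GGG -> G; peptide=MG
pos 10: CGU -> R; peptide=MGR
pos 13: GCG -> A; peptide=MGRA
pos 16: UAG -> STOP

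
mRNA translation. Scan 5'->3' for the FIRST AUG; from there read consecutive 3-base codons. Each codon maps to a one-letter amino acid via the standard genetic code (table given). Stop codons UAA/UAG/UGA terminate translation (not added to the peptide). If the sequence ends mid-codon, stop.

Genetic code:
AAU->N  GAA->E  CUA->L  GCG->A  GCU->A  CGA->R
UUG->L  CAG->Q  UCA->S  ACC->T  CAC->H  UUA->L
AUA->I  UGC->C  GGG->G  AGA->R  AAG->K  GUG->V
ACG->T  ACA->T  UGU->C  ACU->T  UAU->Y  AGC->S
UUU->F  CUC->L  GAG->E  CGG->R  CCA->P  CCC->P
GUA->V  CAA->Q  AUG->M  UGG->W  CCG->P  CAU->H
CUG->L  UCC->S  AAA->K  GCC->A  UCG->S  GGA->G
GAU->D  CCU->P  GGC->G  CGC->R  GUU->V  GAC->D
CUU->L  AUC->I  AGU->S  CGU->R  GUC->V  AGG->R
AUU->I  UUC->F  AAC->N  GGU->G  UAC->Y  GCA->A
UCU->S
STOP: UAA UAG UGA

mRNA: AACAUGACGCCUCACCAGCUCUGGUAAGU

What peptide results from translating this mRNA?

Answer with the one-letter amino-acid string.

Answer: MTPHQLW

Derivation:
start AUG at pos 3
pos 3: AUG -> M; peptide=M
pos 6: ACG -> T; peptide=MT
pos 9: CCU -> P; peptide=MTP
pos 12: CAC -> H; peptide=MTPH
pos 15: CAG -> Q; peptide=MTPHQ
pos 18: CUC -> L; peptide=MTPHQL
pos 21: UGG -> W; peptide=MTPHQLW
pos 24: UAA -> STOP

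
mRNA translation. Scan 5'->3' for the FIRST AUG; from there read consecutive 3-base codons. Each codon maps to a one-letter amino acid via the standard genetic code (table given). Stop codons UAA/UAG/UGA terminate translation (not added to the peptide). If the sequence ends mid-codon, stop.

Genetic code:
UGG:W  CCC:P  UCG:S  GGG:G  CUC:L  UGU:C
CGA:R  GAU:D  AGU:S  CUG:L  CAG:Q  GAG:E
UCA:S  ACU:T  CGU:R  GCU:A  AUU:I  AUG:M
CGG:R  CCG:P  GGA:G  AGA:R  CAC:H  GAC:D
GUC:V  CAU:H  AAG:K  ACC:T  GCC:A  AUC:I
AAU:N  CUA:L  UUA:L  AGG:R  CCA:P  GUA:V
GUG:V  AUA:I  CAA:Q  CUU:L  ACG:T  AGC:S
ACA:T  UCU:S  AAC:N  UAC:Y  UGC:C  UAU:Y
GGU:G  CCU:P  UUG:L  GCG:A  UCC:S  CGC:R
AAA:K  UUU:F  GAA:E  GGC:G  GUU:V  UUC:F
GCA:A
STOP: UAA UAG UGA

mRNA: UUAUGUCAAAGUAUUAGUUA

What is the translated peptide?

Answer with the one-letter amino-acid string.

Answer: MSKY

Derivation:
start AUG at pos 2
pos 2: AUG -> M; peptide=M
pos 5: UCA -> S; peptide=MS
pos 8: AAG -> K; peptide=MSK
pos 11: UAU -> Y; peptide=MSKY
pos 14: UAG -> STOP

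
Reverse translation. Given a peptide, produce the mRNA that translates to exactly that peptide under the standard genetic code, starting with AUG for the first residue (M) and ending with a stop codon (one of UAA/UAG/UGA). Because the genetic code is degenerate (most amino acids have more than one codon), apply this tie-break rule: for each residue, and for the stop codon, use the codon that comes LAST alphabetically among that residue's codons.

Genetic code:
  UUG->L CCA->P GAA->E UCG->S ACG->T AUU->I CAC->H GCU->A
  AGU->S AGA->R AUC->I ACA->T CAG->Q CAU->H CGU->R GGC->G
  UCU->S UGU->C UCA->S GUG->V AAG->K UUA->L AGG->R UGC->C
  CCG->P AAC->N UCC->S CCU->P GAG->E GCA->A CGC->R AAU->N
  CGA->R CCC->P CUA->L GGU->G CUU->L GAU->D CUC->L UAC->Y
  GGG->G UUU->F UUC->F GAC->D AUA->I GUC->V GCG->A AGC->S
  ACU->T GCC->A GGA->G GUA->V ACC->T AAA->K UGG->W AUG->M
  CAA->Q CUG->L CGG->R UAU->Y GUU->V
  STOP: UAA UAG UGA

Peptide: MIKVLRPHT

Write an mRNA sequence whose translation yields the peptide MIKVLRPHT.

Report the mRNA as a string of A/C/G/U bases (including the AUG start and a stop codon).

residue 1: M -> AUG (start codon)
residue 2: I codons sorted = AUA,AUC,AUU -> pick last = AUU
residue 3: K codons sorted = AAA,AAG -> pick last = AAG
residue 4: V codons sorted = GUA,GUC,GUG,GUU -> pick last = GUU
residue 5: L codons sorted = CUA,CUC,CUG,CUU,UUA,UUG -> pick last = UUG
residue 6: R codons sorted = AGA,AGG,CGA,CGC,CGG,CGU -> pick last = CGU
residue 7: P codons sorted = CCA,CCC,CCG,CCU -> pick last = CCU
residue 8: H codons sorted = CAC,CAU -> pick last = CAU
residue 9: T codons sorted = ACA,ACC,ACG,ACU -> pick last = ACU
terminator: stop codons sorted = UAA,UAG,UGA -> pick last = UGA

Answer: mRNA: AUGAUUAAGGUUUUGCGUCCUCAUACUUGA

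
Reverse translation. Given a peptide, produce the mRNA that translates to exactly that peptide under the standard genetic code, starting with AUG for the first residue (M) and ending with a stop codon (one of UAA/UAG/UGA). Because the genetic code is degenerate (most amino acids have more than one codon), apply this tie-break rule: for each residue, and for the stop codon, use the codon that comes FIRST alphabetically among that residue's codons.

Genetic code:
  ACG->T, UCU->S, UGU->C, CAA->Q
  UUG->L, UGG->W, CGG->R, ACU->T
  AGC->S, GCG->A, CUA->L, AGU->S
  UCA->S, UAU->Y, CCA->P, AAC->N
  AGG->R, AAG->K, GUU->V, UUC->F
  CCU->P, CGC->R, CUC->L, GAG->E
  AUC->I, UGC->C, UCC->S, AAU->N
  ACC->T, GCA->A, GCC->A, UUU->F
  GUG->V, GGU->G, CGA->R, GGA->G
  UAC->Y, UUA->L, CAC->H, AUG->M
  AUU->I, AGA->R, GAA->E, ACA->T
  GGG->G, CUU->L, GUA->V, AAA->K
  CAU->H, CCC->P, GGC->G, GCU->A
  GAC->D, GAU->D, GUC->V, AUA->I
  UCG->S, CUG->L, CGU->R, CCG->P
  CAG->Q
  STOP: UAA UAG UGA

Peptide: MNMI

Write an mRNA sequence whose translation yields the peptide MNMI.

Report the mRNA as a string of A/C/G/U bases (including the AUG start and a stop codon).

Answer: mRNA: AUGAACAUGAUAUAA

Derivation:
residue 1: M -> AUG (start codon)
residue 2: N codons sorted = AAC,AAU -> pick first = AAC
residue 3: M -> AUG (only codon)
residue 4: I codons sorted = AUA,AUC,AUU -> pick first = AUA
terminator: stop codons sorted = UAA,UAG,UGA -> pick first = UAA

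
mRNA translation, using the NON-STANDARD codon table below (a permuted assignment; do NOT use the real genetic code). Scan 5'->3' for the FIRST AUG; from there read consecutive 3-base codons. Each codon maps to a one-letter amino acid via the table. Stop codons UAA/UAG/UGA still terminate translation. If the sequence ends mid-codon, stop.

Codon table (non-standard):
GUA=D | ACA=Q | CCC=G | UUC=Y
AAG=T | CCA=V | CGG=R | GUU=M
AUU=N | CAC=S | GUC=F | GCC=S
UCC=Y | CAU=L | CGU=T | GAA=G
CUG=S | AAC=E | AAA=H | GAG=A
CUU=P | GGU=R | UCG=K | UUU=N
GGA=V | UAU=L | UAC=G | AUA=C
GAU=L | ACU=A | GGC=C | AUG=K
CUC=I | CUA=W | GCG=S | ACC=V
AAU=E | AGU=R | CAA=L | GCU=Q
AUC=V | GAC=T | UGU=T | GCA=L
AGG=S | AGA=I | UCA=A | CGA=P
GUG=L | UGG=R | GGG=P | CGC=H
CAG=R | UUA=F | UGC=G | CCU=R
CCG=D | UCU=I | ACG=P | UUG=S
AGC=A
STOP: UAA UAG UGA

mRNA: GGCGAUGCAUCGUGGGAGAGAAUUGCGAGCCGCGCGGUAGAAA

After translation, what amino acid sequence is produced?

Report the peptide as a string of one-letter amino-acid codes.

Answer: KLTPIGSPSSR

Derivation:
start AUG at pos 4
pos 4: AUG -> K; peptide=K
pos 7: CAU -> L; peptide=KL
pos 10: CGU -> T; peptide=KLT
pos 13: GGG -> P; peptide=KLTP
pos 16: AGA -> I; peptide=KLTPI
pos 19: GAA -> G; peptide=KLTPIG
pos 22: UUG -> S; peptide=KLTPIGS
pos 25: CGA -> P; peptide=KLTPIGSP
pos 28: GCC -> S; peptide=KLTPIGSPS
pos 31: GCG -> S; peptide=KLTPIGSPSS
pos 34: CGG -> R; peptide=KLTPIGSPSSR
pos 37: UAG -> STOP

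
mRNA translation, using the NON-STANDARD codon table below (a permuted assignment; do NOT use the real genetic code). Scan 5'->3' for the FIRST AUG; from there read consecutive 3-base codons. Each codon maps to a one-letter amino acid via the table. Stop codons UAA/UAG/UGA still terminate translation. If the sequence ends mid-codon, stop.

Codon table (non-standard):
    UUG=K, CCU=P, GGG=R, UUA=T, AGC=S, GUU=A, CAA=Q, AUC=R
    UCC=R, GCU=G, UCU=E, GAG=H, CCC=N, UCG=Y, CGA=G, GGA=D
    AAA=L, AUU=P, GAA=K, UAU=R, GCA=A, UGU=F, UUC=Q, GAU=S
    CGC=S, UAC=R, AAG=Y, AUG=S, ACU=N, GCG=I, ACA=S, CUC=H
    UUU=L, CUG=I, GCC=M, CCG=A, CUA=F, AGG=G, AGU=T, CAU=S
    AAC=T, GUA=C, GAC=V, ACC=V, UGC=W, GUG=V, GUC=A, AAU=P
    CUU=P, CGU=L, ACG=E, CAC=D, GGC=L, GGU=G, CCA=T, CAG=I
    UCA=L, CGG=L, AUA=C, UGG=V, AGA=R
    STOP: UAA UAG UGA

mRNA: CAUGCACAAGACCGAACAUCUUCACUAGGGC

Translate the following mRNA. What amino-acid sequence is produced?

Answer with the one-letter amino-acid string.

Answer: SDYVKSPD

Derivation:
start AUG at pos 1
pos 1: AUG -> S; peptide=S
pos 4: CAC -> D; peptide=SD
pos 7: AAG -> Y; peptide=SDY
pos 10: ACC -> V; peptide=SDYV
pos 13: GAA -> K; peptide=SDYVK
pos 16: CAU -> S; peptide=SDYVKS
pos 19: CUU -> P; peptide=SDYVKSP
pos 22: CAC -> D; peptide=SDYVKSPD
pos 25: UAG -> STOP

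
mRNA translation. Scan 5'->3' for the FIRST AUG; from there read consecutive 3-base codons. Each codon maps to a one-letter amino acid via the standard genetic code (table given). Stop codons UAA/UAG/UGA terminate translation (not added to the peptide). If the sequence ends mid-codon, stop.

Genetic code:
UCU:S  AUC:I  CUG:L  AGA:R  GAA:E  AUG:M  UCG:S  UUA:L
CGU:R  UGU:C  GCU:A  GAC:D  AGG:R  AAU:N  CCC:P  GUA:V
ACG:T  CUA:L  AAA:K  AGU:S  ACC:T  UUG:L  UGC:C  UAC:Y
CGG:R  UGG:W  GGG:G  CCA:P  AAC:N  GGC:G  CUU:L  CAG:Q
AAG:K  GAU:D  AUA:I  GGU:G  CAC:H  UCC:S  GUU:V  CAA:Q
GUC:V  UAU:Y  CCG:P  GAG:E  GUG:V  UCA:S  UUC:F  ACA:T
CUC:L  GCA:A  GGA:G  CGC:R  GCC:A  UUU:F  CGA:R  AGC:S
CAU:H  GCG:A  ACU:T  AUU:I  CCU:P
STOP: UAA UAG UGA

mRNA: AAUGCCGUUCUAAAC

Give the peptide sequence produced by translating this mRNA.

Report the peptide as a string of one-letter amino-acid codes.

Answer: MPF

Derivation:
start AUG at pos 1
pos 1: AUG -> M; peptide=M
pos 4: CCG -> P; peptide=MP
pos 7: UUC -> F; peptide=MPF
pos 10: UAA -> STOP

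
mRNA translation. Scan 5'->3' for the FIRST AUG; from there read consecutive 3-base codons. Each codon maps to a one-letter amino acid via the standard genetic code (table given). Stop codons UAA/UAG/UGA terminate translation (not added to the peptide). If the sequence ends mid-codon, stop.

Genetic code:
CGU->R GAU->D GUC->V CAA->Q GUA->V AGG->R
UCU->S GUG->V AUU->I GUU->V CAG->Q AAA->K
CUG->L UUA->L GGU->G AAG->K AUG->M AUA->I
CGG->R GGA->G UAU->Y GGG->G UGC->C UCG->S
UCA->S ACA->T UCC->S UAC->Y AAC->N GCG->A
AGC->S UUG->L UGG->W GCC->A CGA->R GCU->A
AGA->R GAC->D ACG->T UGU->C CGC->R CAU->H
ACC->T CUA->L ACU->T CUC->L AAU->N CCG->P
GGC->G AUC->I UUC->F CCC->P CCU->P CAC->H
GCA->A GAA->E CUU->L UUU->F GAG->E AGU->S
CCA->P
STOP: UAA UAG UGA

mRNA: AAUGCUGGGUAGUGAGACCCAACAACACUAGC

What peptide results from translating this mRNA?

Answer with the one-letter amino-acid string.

Answer: MLGSETQQH

Derivation:
start AUG at pos 1
pos 1: AUG -> M; peptide=M
pos 4: CUG -> L; peptide=ML
pos 7: GGU -> G; peptide=MLG
pos 10: AGU -> S; peptide=MLGS
pos 13: GAG -> E; peptide=MLGSE
pos 16: ACC -> T; peptide=MLGSET
pos 19: CAA -> Q; peptide=MLGSETQ
pos 22: CAA -> Q; peptide=MLGSETQQ
pos 25: CAC -> H; peptide=MLGSETQQH
pos 28: UAG -> STOP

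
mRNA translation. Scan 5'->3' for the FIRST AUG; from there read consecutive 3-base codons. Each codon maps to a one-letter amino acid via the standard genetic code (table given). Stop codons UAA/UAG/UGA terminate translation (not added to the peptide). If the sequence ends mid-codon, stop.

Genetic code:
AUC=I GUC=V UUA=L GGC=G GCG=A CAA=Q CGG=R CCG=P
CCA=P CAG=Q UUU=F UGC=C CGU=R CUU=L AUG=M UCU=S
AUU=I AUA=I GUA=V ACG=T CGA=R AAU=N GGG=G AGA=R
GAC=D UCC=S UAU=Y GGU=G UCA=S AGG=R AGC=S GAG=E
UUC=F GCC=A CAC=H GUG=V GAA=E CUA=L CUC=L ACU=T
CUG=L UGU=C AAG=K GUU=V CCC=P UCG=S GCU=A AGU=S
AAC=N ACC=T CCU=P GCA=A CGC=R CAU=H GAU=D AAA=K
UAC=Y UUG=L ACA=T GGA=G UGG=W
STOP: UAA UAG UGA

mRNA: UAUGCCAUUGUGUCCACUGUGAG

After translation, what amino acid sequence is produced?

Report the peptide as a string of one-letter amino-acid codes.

Answer: MPLCPL

Derivation:
start AUG at pos 1
pos 1: AUG -> M; peptide=M
pos 4: CCA -> P; peptide=MP
pos 7: UUG -> L; peptide=MPL
pos 10: UGU -> C; peptide=MPLC
pos 13: CCA -> P; peptide=MPLCP
pos 16: CUG -> L; peptide=MPLCPL
pos 19: UGA -> STOP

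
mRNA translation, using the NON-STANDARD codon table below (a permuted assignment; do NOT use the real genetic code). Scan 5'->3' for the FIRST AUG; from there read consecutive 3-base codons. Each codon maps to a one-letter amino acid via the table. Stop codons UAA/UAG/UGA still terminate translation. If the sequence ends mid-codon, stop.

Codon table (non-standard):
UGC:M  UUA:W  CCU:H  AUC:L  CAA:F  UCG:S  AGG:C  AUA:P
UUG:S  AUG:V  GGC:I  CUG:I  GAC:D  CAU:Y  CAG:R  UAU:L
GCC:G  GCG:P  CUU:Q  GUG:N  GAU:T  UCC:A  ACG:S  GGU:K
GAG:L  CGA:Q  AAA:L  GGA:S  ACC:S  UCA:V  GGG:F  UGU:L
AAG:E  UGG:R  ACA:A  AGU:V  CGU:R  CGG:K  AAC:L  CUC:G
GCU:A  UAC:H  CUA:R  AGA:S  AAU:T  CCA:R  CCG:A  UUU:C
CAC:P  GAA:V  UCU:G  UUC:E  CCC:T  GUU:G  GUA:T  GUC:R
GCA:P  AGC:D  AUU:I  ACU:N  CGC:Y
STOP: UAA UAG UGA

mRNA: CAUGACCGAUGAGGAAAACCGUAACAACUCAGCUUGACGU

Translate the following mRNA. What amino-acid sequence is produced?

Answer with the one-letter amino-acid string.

start AUG at pos 1
pos 1: AUG -> V; peptide=V
pos 4: ACC -> S; peptide=VS
pos 7: GAU -> T; peptide=VST
pos 10: GAG -> L; peptide=VSTL
pos 13: GAA -> V; peptide=VSTLV
pos 16: AAC -> L; peptide=VSTLVL
pos 19: CGU -> R; peptide=VSTLVLR
pos 22: AAC -> L; peptide=VSTLVLRL
pos 25: AAC -> L; peptide=VSTLVLRLL
pos 28: UCA -> V; peptide=VSTLVLRLLV
pos 31: GCU -> A; peptide=VSTLVLRLLVA
pos 34: UGA -> STOP

Answer: VSTLVLRLLVA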